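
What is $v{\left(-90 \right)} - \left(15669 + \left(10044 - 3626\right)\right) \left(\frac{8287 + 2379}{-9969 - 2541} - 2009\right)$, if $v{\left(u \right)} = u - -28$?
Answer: $\frac{277669159826}{6255} \approx 4.4392 \cdot 10^{7}$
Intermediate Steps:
$v{\left(u \right)} = 28 + u$ ($v{\left(u \right)} = u + 28 = 28 + u$)
$v{\left(-90 \right)} - \left(15669 + \left(10044 - 3626\right)\right) \left(\frac{8287 + 2379}{-9969 - 2541} - 2009\right) = \left(28 - 90\right) - \left(15669 + \left(10044 - 3626\right)\right) \left(\frac{8287 + 2379}{-9969 - 2541} - 2009\right) = -62 - \left(15669 + 6418\right) \left(\frac{10666}{-12510} - 2009\right) = -62 - 22087 \left(10666 \left(- \frac{1}{12510}\right) - 2009\right) = -62 - 22087 \left(- \frac{5333}{6255} - 2009\right) = -62 - 22087 \left(- \frac{12571628}{6255}\right) = -62 - - \frac{277669547636}{6255} = -62 + \frac{277669547636}{6255} = \frac{277669159826}{6255}$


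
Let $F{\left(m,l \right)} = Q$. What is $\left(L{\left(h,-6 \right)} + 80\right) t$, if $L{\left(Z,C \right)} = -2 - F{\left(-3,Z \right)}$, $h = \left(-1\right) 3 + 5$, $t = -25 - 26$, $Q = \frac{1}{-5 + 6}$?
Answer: $-3927$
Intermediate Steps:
$Q = 1$ ($Q = 1^{-1} = 1$)
$F{\left(m,l \right)} = 1$
$t = -51$ ($t = -25 - 26 = -51$)
$h = 2$ ($h = -3 + 5 = 2$)
$L{\left(Z,C \right)} = -3$ ($L{\left(Z,C \right)} = -2 - 1 = -3$)
$\left(L{\left(h,-6 \right)} + 80\right) t = \left(-3 + 80\right) \left(-51\right) = 77 \left(-51\right) = -3927$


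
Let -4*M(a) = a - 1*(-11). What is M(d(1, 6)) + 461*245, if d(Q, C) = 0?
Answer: 451769/4 ≈ 1.1294e+5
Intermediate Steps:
M(a) = -11/4 - a/4 (M(a) = -(a - 1*(-11))/4 = -(a + 11)/4 = -(11 + a)/4 = -11/4 - a/4)
M(d(1, 6)) + 461*245 = (-11/4 - ¼*0) + 461*245 = (-11/4 + 0) + 112945 = -11/4 + 112945 = 451769/4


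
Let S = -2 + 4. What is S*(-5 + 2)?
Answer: -6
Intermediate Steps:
S = 2
S*(-5 + 2) = 2*(-5 + 2) = 2*(-3) = -6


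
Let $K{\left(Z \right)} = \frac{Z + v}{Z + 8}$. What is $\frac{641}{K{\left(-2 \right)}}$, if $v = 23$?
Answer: $\frac{1282}{7} \approx 183.14$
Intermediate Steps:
$K{\left(Z \right)} = \frac{23 + Z}{8 + Z}$ ($K{\left(Z \right)} = \frac{Z + 23}{Z + 8} = \frac{23 + Z}{8 + Z}$)
$\frac{641}{K{\left(-2 \right)}} = \frac{641}{\frac{1}{8 - 2} \left(23 - 2\right)} = \frac{641}{\frac{1}{6} \cdot 21} = \frac{641}{\frac{7}{2}} = 641 \cdot \frac{2}{7} = \frac{1282}{7}$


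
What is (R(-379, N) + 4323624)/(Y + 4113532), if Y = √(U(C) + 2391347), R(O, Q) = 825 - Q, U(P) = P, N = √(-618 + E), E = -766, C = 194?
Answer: (4324449 - 2*I*√346)/(4113532 + √2391541) ≈ 1.0509 - 9.0405e-6*I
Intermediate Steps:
N = 2*I*√346 (N = √(-618 - 766) = √(-1384) = 2*I*√346 ≈ 37.202*I)
Y = √2391541 (Y = √(194 + 2391347) = √2391541 ≈ 1546.5)
(R(-379, N) + 4323624)/(Y + 4113532) = ((825 - 2*I*√346) + 4323624)/(√2391541 + 4113532) = ((825 - 2*I*√346) + 4323624)/(4113532 + √2391541) = (4324449 - 2*I*√346)/(4113532 + √2391541)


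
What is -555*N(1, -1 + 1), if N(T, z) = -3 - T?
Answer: 2220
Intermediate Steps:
-555*N(1, -1 + 1) = -555*(-3 - 1*1) = -555*(-3 - 1) = -555*(-4) = 2220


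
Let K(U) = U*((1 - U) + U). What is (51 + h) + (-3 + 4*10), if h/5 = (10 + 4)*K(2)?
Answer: 228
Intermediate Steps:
K(U) = U (K(U) = U*1 = U)
h = 140 (h = 5*((10 + 4)*2) = 5*(14*2) = 5*28 = 140)
(51 + h) + (-3 + 4*10) = (51 + 140) + (-3 + 4*10) = 191 + (-3 + 40) = 191 + 37 = 228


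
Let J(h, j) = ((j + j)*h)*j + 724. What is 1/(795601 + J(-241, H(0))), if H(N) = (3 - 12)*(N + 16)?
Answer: -1/9198427 ≈ -1.0871e-7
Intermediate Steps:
H(N) = -144 - 9*N (H(N) = -9*(16 + N) = -144 - 9*N)
J(h, j) = 724 + 2*h*j**2 (J(h, j) = ((2*j)*h)*j + 724 = (2*h*j)*j + 724 = 2*h*j**2 + 724 = 724 + 2*h*j**2)
1/(795601 + J(-241, H(0))) = 1/(795601 + (724 + 2*(-241)*(-144 - 9*0)**2)) = 1/(795601 + (724 + 2*(-241)*(-144 + 0)**2)) = 1/(795601 + (724 + 2*(-241)*(-144)**2)) = 1/(795601 + (724 + 2*(-241)*20736)) = 1/(795601 + (724 - 9994752)) = 1/(795601 - 9994028) = 1/(-9198427) = -1/9198427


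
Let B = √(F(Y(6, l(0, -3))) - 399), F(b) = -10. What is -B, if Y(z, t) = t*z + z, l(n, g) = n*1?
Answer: -I*√409 ≈ -20.224*I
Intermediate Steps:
l(n, g) = n
Y(z, t) = z + t*z
B = I*√409 (B = √(-10 - 399) = √(-409) = I*√409 ≈ 20.224*I)
-B = -I*√409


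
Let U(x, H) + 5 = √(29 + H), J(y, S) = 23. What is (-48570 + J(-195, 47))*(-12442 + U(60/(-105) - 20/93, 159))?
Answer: 604264509 - 97094*√47 ≈ 6.0360e+8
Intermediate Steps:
U(x, H) = -5 + √(29 + H)
(-48570 + J(-195, 47))*(-12442 + U(60/(-105) - 20/93, 159)) = (-48570 + 23)*(-12442 + (-5 + √(29 + 159))) = -48547*(-12442 + (-5 + √188)) = -48547*(-12442 + (-5 + 2*√47)) = -48547*(-12447 + 2*√47) = 604264509 - 97094*√47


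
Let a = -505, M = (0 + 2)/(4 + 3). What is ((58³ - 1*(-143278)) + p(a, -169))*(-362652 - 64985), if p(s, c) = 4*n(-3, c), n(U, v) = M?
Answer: -144708573158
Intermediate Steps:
M = 2/7 ≈ 0.28571
n(U, v) = 2/7
p(s, c) = 8/7 (p(s, c) = 4*(2/7) = 8/7)
((58³ - 1*(-143278)) + p(a, -169))*(-362652 - 64985) = ((58³ - 1*(-143278)) + 8/7)*(-362652 - 64985) = ((195112 + 143278) + 8/7)*(-427637) = (338390 + 8/7)*(-427637) = (2368738/7)*(-427637) = -144708573158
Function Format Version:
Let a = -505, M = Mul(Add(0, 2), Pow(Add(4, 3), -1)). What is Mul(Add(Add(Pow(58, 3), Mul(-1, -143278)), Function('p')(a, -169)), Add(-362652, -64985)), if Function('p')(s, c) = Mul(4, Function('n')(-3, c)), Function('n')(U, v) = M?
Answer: -144708573158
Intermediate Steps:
M = Rational(2, 7) (M = Mul(2, Pow(7, -1)) = Mul(2, Rational(1, 7)) = Rational(2, 7) ≈ 0.28571)
Function('n')(U, v) = Rational(2, 7)
Function('p')(s, c) = Rational(8, 7) (Function('p')(s, c) = Mul(4, Rational(2, 7)) = Rational(8, 7))
Mul(Add(Add(Pow(58, 3), Mul(-1, -143278)), Function('p')(a, -169)), Add(-362652, -64985)) = Mul(Add(Add(Pow(58, 3), Mul(-1, -143278)), Rational(8, 7)), Add(-362652, -64985)) = Mul(Add(Add(195112, 143278), Rational(8, 7)), -427637) = Mul(Add(338390, Rational(8, 7)), -427637) = Mul(Rational(2368738, 7), -427637) = -144708573158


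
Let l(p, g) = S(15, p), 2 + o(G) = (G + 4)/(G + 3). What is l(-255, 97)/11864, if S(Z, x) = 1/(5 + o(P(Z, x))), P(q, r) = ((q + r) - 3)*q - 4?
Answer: 1823/86506356 ≈ 2.1074e-5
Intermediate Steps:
P(q, r) = -4 + q*(-3 + q + r) (P(q, r) = (-3 + q + r)*q - 4 = q*(-3 + q + r) - 4 = -4 + q*(-3 + q + r))
o(G) = -2 + (4 + G)/(3 + G) (o(G) = -2 + (G + 4)/(G + 3) = -2 + (4 + G)/(3 + G))
S(Z, x) = 1/(5 + (2 - Z² + 3*Z - Z*x)/(-1 + Z² - 3*Z + Z*x)) (S(Z, x) = 1/(5 + (-2 - (-4 + Z² - 3*Z + Z*x))/(3 + (-4 + Z² - 3*Z + Z*x))) = 1/(5 + (-2 + (4 - Z² + 3*Z - Z*x))/(-1 + Z² - 3*Z + Z*x)) = 1/(5 + (2 - Z² + 3*Z - Z*x)/(-1 + Z² - 3*Z + Z*x)))
l(p, g) = (179 + 15*p)/(717 + 60*p) (l(p, g) = (-1 + 15² - 3*15 + 15*p)/(-3 - 12*15 + 4*15² + 4*15*p) = (-1 + 225 - 45 + 15*p)/(-3 - 180 + 4*225 + 60*p) = (179 + 15*p)/(-3 - 180 + 900 + 60*p) = (179 + 15*p)/(717 + 60*p))
l(-255, 97)/11864 = ((179 + 15*(-255))/(3*(239 + 20*(-255))))/11864 = ((179 - 3825)/(3*(239 - 5100)))*(1/11864) = ((⅓)*(-3646)/(-4861))*(1/11864) = ((⅓)*(-1/4861)*(-3646))*(1/11864) = (3646/14583)*(1/11864) = 1823/86506356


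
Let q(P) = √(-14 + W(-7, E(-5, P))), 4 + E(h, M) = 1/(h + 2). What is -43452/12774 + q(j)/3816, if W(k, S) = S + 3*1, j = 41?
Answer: -7242/2129 + I*√138/11448 ≈ -3.4016 + 0.0010261*I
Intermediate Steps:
E(h, M) = -4 + 1/(2 + h) (E(h, M) = -4 + 1/(h + 2) = -4 + 1/(2 + h))
W(k, S) = 3 + S (W(k, S) = S + 3 = 3 + S)
q(P) = I*√138/3 (q(P) = √(-14 + (3 + (-7 - 4*(-5))/(2 - 5))) = √(-14 + (3 + (-7 + 20)/(-3))) = √(-14 + (3 - ⅓*13)) = √(-14 + (3 - 13/3)) = √(-14 - 4/3) = √(-46/3) = I*√138/3)
-43452/12774 + q(j)/3816 = -43452/12774 + (I*√138/3)/3816 = -43452*1/12774 + (I*√138/3)*(1/3816) = -7242/2129 + I*√138/11448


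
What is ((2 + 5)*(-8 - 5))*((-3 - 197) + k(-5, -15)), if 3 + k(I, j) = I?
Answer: 18928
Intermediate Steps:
k(I, j) = -3 + I
((2 + 5)*(-8 - 5))*((-3 - 197) + k(-5, -15)) = ((2 + 5)*(-8 - 5))*((-3 - 197) + (-3 - 5)) = (7*(-13))*(-200 - 8) = -91*(-208) = 18928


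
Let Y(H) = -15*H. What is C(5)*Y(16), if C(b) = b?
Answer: -1200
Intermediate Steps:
C(5)*Y(16) = 5*(-15*16) = 5*(-240) = -1200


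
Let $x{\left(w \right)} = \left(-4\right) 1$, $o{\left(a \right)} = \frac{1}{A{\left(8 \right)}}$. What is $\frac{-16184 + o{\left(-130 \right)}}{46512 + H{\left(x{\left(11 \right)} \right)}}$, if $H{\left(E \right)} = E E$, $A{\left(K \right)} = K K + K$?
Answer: $- \frac{1165247}{3350016} \approx -0.34783$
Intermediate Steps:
$A{\left(K \right)} = K + K^{2}$ ($A{\left(K \right)} = K^{2} + K = K + K^{2}$)
$o{\left(a \right)} = \frac{1}{72}$ ($o{\left(a \right)} = \frac{1}{8 \left(1 + 8\right)} = \frac{1}{8 \cdot 9} = \frac{1}{72}$)
$x{\left(w \right)} = -4$
$H{\left(E \right)} = E^{2}$
$\frac{-16184 + o{\left(-130 \right)}}{46512 + H{\left(x{\left(11 \right)} \right)}} = \frac{-16184 + \frac{1}{72}}{46512 + \left(-4\right)^{2}} = - \frac{1165247}{72 \left(46512 + 16\right)} = - \frac{1165247}{72 \cdot 46528} = \left(- \frac{1165247}{72}\right) \frac{1}{46528} = - \frac{1165247}{3350016}$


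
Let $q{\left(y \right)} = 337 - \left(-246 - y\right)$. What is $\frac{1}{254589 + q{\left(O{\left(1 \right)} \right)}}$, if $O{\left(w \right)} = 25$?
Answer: $\frac{1}{255197} \approx 3.9185 \cdot 10^{-6}$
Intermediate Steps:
$q{\left(y \right)} = 583 + y$ ($q{\left(y \right)} = 337 + \left(246 + y\right) = 583 + y$)
$\frac{1}{254589 + q{\left(O{\left(1 \right)} \right)}} = \frac{1}{254589 + \left(583 + 25\right)} = \frac{1}{254589 + 608} = \frac{1}{255197}$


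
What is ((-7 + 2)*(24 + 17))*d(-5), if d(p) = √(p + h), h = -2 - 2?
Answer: -615*I ≈ -615.0*I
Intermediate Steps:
h = -4
d(p) = √(-4 + p) (d(p) = √(p - 4) = √(-4 + p))
((-7 + 2)*(24 + 17))*d(-5) = ((-7 + 2)*(24 + 17))*√(-4 - 5) = (-5*41)*√(-9) = -615*I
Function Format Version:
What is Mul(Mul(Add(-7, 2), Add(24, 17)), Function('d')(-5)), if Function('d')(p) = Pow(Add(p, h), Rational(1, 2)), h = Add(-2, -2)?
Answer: Mul(-615, I) ≈ Mul(-615.00, I)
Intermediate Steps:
h = -4
Function('d')(p) = Pow(Add(-4, p), Rational(1, 2)) (Function('d')(p) = Pow(Add(p, -4), Rational(1, 2)) = Pow(Add(-4, p), Rational(1, 2)))
Mul(Mul(Add(-7, 2), Add(24, 17)), Function('d')(-5)) = Mul(Mul(Add(-7, 2), Add(24, 17)), Pow(Add(-4, -5), Rational(1, 2))) = Mul(Mul(-5, 41), Pow(-9, Rational(1, 2))) = Mul(-205, Mul(3, I)) = Mul(-615, I)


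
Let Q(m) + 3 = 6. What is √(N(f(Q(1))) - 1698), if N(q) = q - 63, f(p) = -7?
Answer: 2*I*√442 ≈ 42.048*I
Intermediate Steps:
Q(m) = 3 (Q(m) = -3 + 6 = 3)
N(q) = -63 + q
√(N(f(Q(1))) - 1698) = √((-63 - 7) - 1698) = √(-70 - 1698) = √(-1768) = 2*I*√442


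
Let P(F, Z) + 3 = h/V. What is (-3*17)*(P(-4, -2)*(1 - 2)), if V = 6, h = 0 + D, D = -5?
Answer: -391/2 ≈ -195.50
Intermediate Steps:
h = -5 (h = 0 - 5 = -5)
P(F, Z) = -23/6 (P(F, Z) = -3 - 5/6 = -3 - 5*⅙ = -3 - ⅚ = -23/6)
(-3*17)*(P(-4, -2)*(1 - 2)) = (-3*17)*(-23*(1 - 2)/6) = -(-391)*(-1)/2 = -51*23/6 = -391/2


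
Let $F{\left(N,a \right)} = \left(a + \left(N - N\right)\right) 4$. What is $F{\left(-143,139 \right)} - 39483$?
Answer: $-38927$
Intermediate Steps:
$F{\left(N,a \right)} = 4 a$ ($F{\left(N,a \right)} = \left(a + 0\right) 4 = a 4 = 4 a$)
$F{\left(-143,139 \right)} - 39483 = 4 \cdot 139 - 39483 = 556 - 39483 = -38927$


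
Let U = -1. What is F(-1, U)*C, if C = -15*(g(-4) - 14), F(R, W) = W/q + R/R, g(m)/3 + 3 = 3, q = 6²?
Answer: 1225/6 ≈ 204.17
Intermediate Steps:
q = 36
g(m) = 0 (g(m) = -9 + 3*3 = -9 + 9 = 0)
F(R, W) = 1 + W/36 (F(R, W) = W/36 + R/R = W*(1/36) + 1 = W/36 + 1 = 1 + W/36)
C = 210 (C = -15*(0 - 14) = -15*(-14) = 210)
F(-1, U)*C = (1 + (1/36)*(-1))*210 = (1 - 1/36)*210 = (35/36)*210 = 1225/6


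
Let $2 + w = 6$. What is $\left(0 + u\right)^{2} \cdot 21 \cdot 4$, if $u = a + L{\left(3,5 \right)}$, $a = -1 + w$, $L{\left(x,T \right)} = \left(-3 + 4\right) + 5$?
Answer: $6804$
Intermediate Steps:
$w = 4$ ($w = -2 + 6 = 4$)
$L{\left(x,T \right)} = 6$ ($L{\left(x,T \right)} = 1 + 5 = 6$)
$a = 3$ ($a = -1 + 4 = 3$)
$u = 9$ ($u = 3 + 6 = 9$)
$\left(0 + u\right)^{2} \cdot 21 \cdot 4 = \left(0 + 9\right)^{2} \cdot 21 \cdot 4 = 9^{2} \cdot 21 \cdot 4 = 81 \cdot 21 \cdot 4 = 1701 \cdot 4 = 6804$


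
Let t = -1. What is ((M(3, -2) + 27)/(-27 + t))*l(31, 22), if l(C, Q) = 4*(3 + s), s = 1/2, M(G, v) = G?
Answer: -15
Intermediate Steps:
s = ½ ≈ 0.50000
l(C, Q) = 14 (l(C, Q) = 4*(3 + ½) = 4*(7/2) = 14)
((M(3, -2) + 27)/(-27 + t))*l(31, 22) = ((3 + 27)/(-27 - 1))*14 = (30/(-28))*14 = (30*(-1/28))*14 = -15/14*14 = -15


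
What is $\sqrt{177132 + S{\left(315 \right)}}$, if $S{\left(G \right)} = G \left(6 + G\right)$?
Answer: $\sqrt{278247} \approx 527.49$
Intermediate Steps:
$\sqrt{177132 + S{\left(315 \right)}} = \sqrt{177132 + 315 \left(6 + 315\right)} = \sqrt{177132 + 315 \cdot 321} = \sqrt{177132 + 101115} = \sqrt{278247}$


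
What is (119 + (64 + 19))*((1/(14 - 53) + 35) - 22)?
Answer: 102212/39 ≈ 2620.8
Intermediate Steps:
(119 + (64 + 19))*((1/(14 - 53) + 35) - 22) = (119 + 83)*((1/(-39) + 35) - 22) = 202*((-1/39 + 35) - 22) = 202*(1364/39 - 22) = 202*(506/39) = 102212/39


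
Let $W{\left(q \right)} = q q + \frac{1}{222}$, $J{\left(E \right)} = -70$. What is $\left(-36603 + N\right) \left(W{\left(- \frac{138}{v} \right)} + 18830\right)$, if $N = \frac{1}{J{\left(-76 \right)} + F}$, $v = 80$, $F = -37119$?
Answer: $- \frac{569119157954308291}{825595800} \approx -6.8934 \cdot 10^{8}$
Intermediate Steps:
$N = - \frac{1}{37189}$ ($N = \frac{1}{-70 - 37119} = \frac{1}{-37189} = - \frac{1}{37189} \approx -2.689 \cdot 10^{-5}$)
$W{\left(q \right)} = \frac{1}{222} + q^{2}$ ($W{\left(q \right)} = q^{2} + \frac{1}{222} = \frac{1}{222} + q^{2}$)
$\left(-36603 + N\right) \left(W{\left(- \frac{138}{v} \right)} + 18830\right) = \left(-36603 - \frac{1}{37189}\right) \left(\left(\frac{1}{222} + \left(- \frac{138}{80}\right)^{2}\right) + 18830\right) = - \frac{1361228968 \left(\left(\frac{1}{222} + \left(\left(-138\right) \frac{1}{80}\right)^{2}\right) + 18830\right)}{37189} = - \frac{1361228968 \left(\left(\frac{1}{222} + \left(- \frac{69}{40}\right)^{2}\right) + 18830\right)}{37189} = - \frac{1361228968 \left(\left(\frac{1}{222} + \frac{4761}{1600}\right) + 18830\right)}{37189} = - \frac{1361228968 \left(\frac{529271}{177600} + 18830\right)}{37189} = \left(- \frac{1361228968}{37189}\right) \frac{3344737271}{177600} = - \frac{569119157954308291}{825595800}$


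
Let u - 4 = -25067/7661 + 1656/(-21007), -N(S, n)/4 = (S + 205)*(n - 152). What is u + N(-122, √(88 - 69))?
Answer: 8121509486351/160934627 - 332*√19 ≈ 49018.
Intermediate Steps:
N(S, n) = -4*(-152 + n)*(205 + S) (N(S, n) = -4*(S + 205)*(n - 152) = -4*(205 + S)*(-152 + n) = -4*(-152 + n)*(205 + S))
u = 104469423/160934627 (u = 4 + (-25067/7661 + 1656/(-21007)) = 4 + (-25067*1/7661 + 1656*(-1/21007)) = 4 + (-25067/7661 - 1656/21007) = 4 - 539269085/160934627 = 104469423/160934627 ≈ 0.64914)
u + N(-122, √(88 - 69)) = 104469423/160934627 + (124640 - 820*√(88 - 69) + 608*(-122) - 4*(-122)*√(88 - 69)) = 104469423/160934627 + (124640 - 820*√19 - 74176 - 4*(-122)*√19) = 104469423/160934627 + (124640 - 820*√19 - 74176 + 488*√19) = 104469423/160934627 + (50464 - 332*√19) = 8121509486351/160934627 - 332*√19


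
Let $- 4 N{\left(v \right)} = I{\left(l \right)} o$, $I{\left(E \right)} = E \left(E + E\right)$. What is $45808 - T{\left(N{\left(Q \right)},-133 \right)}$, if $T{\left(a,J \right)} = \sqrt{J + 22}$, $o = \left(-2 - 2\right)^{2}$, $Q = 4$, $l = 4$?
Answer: $45808 - i \sqrt{111} \approx 45808.0 - 10.536 i$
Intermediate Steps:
$o = 16$ ($o = \left(-4\right)^{2} = 16$)
$I{\left(E \right)} = 2 E^{2}$ ($I{\left(E \right)} = E 2 E = 2 E^{2}$)
$N{\left(v \right)} = -128$ ($N{\left(v \right)} = - \frac{2 \cdot 4^{2} \cdot 16}{4} = - \frac{2 \cdot 16 \cdot 16}{4} = - \frac{32 \cdot 16}{4} = \left(- \frac{1}{4}\right) 512 = -128$)
$T{\left(a,J \right)} = \sqrt{22 + J}$
$45808 - T{\left(N{\left(Q \right)},-133 \right)} = 45808 - \sqrt{22 - 133} = 45808 - \sqrt{-111} = 45808 - i \sqrt{111}$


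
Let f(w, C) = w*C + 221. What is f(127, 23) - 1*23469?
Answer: -20327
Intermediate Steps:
f(w, C) = 221 + C*w (f(w, C) = C*w + 221 = 221 + C*w)
f(127, 23) - 1*23469 = (221 + 23*127) - 1*23469 = (221 + 2921) - 23469 = 3142 - 23469 = -20327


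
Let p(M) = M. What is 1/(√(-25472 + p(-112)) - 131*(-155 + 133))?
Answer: -I/(-2882*I + 4*√1599) ≈ 0.00034592 - 1.9198e-5*I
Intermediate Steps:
1/(√(-25472 + p(-112)) - 131*(-155 + 133)) = 1/(√(-25472 - 112) - 131*(-155 + 133)) = 1/(√(-25584) - 131*(-22)) = 1/(4*I*√1599 + 2882) = 1/(2882 + 4*I*√1599)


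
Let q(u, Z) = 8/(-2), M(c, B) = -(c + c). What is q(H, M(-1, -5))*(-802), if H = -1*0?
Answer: 3208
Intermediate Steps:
M(c, B) = -2*c
H = 0
q(u, Z) = -4 (q(u, Z) = 8*(-1/2) = -4)
q(H, M(-1, -5))*(-802) = -4*(-802) = 3208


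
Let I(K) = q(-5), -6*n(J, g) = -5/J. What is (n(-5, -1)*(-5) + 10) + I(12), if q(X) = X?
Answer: 35/6 ≈ 5.8333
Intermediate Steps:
n(J, g) = 5/(6*J) (n(J, g) = -(-5)/(6*J) = 5/(6*J))
I(K) = -5
(n(-5, -1)*(-5) + 10) + I(12) = (((⅚)/(-5))*(-5) + 10) - 5 = (((⅚)*(-⅕))*(-5) + 10) - 5 = (-⅙*(-5) + 10) - 5 = (⅚ + 10) - 5 = 65/6 - 5 = 35/6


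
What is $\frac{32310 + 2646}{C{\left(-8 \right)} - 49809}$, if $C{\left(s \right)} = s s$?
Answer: $- \frac{34956}{49745} \approx -0.7027$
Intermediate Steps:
$C{\left(s \right)} = s^{2}$
$\frac{32310 + 2646}{C{\left(-8 \right)} - 49809} = \frac{32310 + 2646}{\left(-8\right)^{2} - 49809} = \frac{34956}{64 - 49809} = \frac{34956}{-49745} = 34956 \left(- \frac{1}{49745}\right) = - \frac{34956}{49745}$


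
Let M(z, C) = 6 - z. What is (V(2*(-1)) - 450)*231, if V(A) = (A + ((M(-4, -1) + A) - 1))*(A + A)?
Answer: -108570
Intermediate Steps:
V(A) = 2*A*(9 + 2*A) (V(A) = (A + (((6 - 1*(-4)) + A) - 1))*(A + A) = (A + (((6 + 4) + A) - 1))*(2*A) = (A + ((10 + A) - 1))*(2*A) = (A + (9 + A))*(2*A) = (9 + 2*A)*(2*A) = 2*A*(9 + 2*A))
(V(2*(-1)) - 450)*231 = (2*(2*(-1))*(9 + 2*(2*(-1))) - 450)*231 = (2*(-2)*(9 + 2*(-2)) - 450)*231 = (2*(-2)*(9 - 4) - 450)*231 = (2*(-2)*5 - 450)*231 = (-20 - 450)*231 = -470*231 = -108570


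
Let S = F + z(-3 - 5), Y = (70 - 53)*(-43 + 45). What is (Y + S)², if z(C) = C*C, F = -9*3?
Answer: 5041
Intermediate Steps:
F = -27
Y = 34 (Y = 17*2 = 34)
z(C) = C²
S = 37 (S = -27 + (-3 - 5)² = -27 + (-8)² = -27 + 64 = 37)
(Y + S)² = (34 + 37)² = 71² = 5041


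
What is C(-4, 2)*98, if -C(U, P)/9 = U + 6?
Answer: -1764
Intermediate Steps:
C(U, P) = -54 - 9*U (C(U, P) = -9*(U + 6) = -9*(6 + U) = -54 - 9*U)
C(-4, 2)*98 = (-54 - 9*(-4))*98 = (-54 + 36)*98 = -18*98 = -1764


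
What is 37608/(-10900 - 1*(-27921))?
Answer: 37608/17021 ≈ 2.2095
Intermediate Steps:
37608/(-10900 - 1*(-27921)) = 37608/(-10900 + 27921) = 37608/17021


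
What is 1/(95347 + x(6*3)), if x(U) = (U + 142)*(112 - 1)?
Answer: 1/113107 ≈ 8.8412e-6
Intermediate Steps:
x(U) = 15762 + 111*U (x(U) = (142 + U)*111 = 15762 + 111*U)
1/(95347 + x(6*3)) = 1/(95347 + (15762 + 111*(6*3))) = 1/(95347 + (15762 + 111*18)) = 1/(95347 + (15762 + 1998)) = 1/(95347 + 17760) = 1/113107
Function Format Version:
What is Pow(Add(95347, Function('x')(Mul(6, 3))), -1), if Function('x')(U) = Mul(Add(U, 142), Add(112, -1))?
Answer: Rational(1, 113107) ≈ 8.8412e-6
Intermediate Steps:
Function('x')(U) = Add(15762, Mul(111, U)) (Function('x')(U) = Mul(Add(142, U), 111) = Add(15762, Mul(111, U)))
Pow(Add(95347, Function('x')(Mul(6, 3))), -1) = Pow(Add(95347, Add(15762, Mul(111, Mul(6, 3)))), -1) = Pow(Add(95347, Add(15762, Mul(111, 18))), -1) = Pow(Add(95347, Add(15762, 1998)), -1) = Pow(Add(95347, 17760), -1) = Pow(113107, -1) = Rational(1, 113107)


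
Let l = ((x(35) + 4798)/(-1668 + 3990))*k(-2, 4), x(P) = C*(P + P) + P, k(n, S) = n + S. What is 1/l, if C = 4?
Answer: 1161/5113 ≈ 0.22707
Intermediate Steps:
k(n, S) = S + n
x(P) = 9*P (x(P) = 4*(P + P) + P = 4*(2*P) + P = 8*P + P = 9*P)
l = 5113/1161 (l = ((9*35 + 4798)/(-1668 + 3990))*(4 - 2) = ((315 + 4798)/2322)*2 = (5113*(1/2322))*2 = (5113/2322)*2 = 5113/1161 ≈ 4.4040)
1/l = 1/(5113/1161) = 1161/5113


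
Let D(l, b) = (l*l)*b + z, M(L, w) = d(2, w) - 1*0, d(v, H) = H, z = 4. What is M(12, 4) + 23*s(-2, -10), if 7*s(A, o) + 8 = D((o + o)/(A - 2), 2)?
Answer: 1086/7 ≈ 155.14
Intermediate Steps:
M(L, w) = w (M(L, w) = w - 1*0 = w + 0 = w)
D(l, b) = 4 + b*l**2 (D(l, b) = (l*l)*b + 4 = l**2*b + 4 = b*l**2 + 4 = 4 + b*l**2)
s(A, o) = -4/7 + 8*o**2/(7*(-2 + A)**2) (s(A, o) = -8/7 + (4 + 2*((o + o)/(A - 2))**2)/7 = -8/7 + (4 + 2*((2*o)/(-2 + A))**2)/7 = -8/7 + (4 + 2*(2*o/(-2 + A))**2)/7 = -8/7 + (4 + 2*(4*o**2/(-2 + A)**2))/7 = -8/7 + (4 + 8*o**2/(-2 + A)**2)/7 = -8/7 + (4/7 + 8*o**2/(7*(-2 + A)**2)) = -4/7 + 8*o**2/(7*(-2 + A)**2))
M(12, 4) + 23*s(-2, -10) = 4 + 23*(-4/7 + (8/7)*(-10)**2/(-2 - 2)**2) = 4 + 23*(-4/7 + (8/7)*100/(-4)**2) = 4 + 23*(-4/7 + (8/7)*100*(1/16)) = 4 + 23*(-4/7 + 50/7) = 4 + 23*(46/7) = 4 + 1058/7 = 1086/7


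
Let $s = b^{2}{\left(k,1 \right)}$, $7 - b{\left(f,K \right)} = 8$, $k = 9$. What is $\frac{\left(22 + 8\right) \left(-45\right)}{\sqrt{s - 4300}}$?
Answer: $\frac{450 i \sqrt{4299}}{1433} \approx 20.59 i$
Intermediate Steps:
$b{\left(f,K \right)} = -1$ ($b{\left(f,K \right)} = 7 - 8 = -1$)
$s = 1$ ($s = \left(-1\right)^{2} = 1$)
$\frac{\left(22 + 8\right) \left(-45\right)}{\sqrt{s - 4300}} = \frac{\left(22 + 8\right) \left(-45\right)}{\sqrt{1 - 4300}} = \frac{30 \left(-45\right)}{\sqrt{-4299}} = - \frac{1350}{i \sqrt{4299}} = - 1350 \left(- \frac{i \sqrt{4299}}{4299}\right) = \frac{450 i \sqrt{4299}}{1433}$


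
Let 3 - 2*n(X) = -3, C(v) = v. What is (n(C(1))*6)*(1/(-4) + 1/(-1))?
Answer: -45/2 ≈ -22.500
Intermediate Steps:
n(X) = 3 (n(X) = 3/2 - 1/2*(-3) = 3/2 + 3/2 = 3)
(n(C(1))*6)*(1/(-4) + 1/(-1)) = (3*6)*(1/(-4) + 1/(-1)) = 18*(1*(-1/4) + 1*(-1)) = 18*(-1/4 - 1) = 18*(-5/4) = -45/2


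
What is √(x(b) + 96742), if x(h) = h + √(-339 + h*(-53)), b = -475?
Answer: √(96267 + 2*√6209) ≈ 310.52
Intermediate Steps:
x(h) = h + √(-339 - 53*h)
√(x(b) + 96742) = √((-475 + √(-339 - 53*(-475))) + 96742) = √((-475 + √(-339 + 25175)) + 96742) = √((-475 + √24836) + 96742) = √((-475 + 2*√6209) + 96742) = √(96267 + 2*√6209)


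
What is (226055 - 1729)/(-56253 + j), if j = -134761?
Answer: -112163/95507 ≈ -1.1744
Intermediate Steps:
(226055 - 1729)/(-56253 + j) = (226055 - 1729)/(-56253 - 134761) = 224326/(-191014) = 224326*(-1/191014) = -112163/95507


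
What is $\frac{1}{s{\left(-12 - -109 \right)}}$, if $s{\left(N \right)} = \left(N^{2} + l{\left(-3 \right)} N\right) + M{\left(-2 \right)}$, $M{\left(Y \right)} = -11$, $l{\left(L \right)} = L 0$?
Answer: $\frac{1}{9398} \approx 0.00010641$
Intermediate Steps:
$l{\left(L \right)} = 0$
$s{\left(N \right)} = -11 + N^{2}$ ($s{\left(N \right)} = \left(N^{2} + 0 N\right) - 11 = \left(N^{2} + 0\right) - 11 = N^{2} - 11 = -11 + N^{2}$)
$\frac{1}{s{\left(-12 - -109 \right)}} = \frac{1}{-11 + \left(-12 - -109\right)^{2}} = \frac{1}{-11 + \left(-12 + 109\right)^{2}} = \frac{1}{-11 + 97^{2}} = \frac{1}{-11 + 9409} = \frac{1}{9398}$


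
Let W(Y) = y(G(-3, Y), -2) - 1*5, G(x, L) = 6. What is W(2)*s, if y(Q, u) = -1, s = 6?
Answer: -36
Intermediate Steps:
W(Y) = -6 (W(Y) = -1 - 1*5 = -1 - 5 = -6)
W(2)*s = -6*6 = -36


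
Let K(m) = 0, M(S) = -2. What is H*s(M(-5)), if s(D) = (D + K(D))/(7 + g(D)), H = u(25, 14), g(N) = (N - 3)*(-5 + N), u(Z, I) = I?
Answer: -⅔ ≈ -0.66667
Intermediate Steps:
g(N) = (-5 + N)*(-3 + N) (g(N) = (-3 + N)*(-5 + N) = (-5 + N)*(-3 + N))
H = 14
s(D) = D/(22 + D² - 8*D) (s(D) = (D + 0)/(7 + (15 + D² - 8*D)) = D/(22 + D² - 8*D))
H*s(M(-5)) = 14*(-2/(22 + (-2)² - 8*(-2))) = 14*(-2/(22 + 4 + 16)) = 14*(-2/42) = 14*(-2*1/42) = 14*(-1/21) = -⅔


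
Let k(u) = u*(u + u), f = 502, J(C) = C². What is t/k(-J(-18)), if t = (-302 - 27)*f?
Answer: -82579/104976 ≈ -0.78665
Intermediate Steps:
k(u) = 2*u² (k(u) = u*(2*u) = 2*u²)
t = -165158 (t = (-302 - 27)*502 = -329*502 = -165158)
t/k(-J(-18)) = -165158/(2*(-1*(-18)²)²) = -165158/(2*(-1*324)²) = -165158/(2*(-324)²) = -165158/(2*104976) = -165158/209952 = -165158*1/209952 = -82579/104976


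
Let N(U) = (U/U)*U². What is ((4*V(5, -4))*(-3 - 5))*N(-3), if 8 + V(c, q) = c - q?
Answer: -288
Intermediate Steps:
N(U) = U² (N(U) = 1*U² = U²)
V(c, q) = -8 + c - q (V(c, q) = -8 + (c - q) = -8 + c - q)
((4*V(5, -4))*(-3 - 5))*N(-3) = ((4*(-8 + 5 - 1*(-4)))*(-3 - 5))*(-3)² = ((4*(-8 + 5 + 4))*(-8))*9 = ((4*1)*(-8))*9 = (4*(-8))*9 = -32*9 = -288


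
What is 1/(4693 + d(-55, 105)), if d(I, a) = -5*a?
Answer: 1/4168 ≈ 0.00023992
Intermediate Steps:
1/(4693 + d(-55, 105)) = 1/(4693 - 5*105) = 1/(4693 - 525) = 1/4168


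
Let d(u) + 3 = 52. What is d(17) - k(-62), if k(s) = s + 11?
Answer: 100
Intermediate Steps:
d(u) = 49 (d(u) = -3 + 52 = 49)
k(s) = 11 + s
d(17) - k(-62) = 49 - (11 - 62) = 49 - 1*(-51) = 49 + 51 = 100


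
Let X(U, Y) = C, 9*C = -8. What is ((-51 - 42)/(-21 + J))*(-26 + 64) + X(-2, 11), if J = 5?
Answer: 15839/72 ≈ 219.99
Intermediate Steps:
C = -8/9 (C = (⅑)*(-8) = -8/9 ≈ -0.88889)
X(U, Y) = -8/9
((-51 - 42)/(-21 + J))*(-26 + 64) + X(-2, 11) = ((-51 - 42)/(-21 + 5))*(-26 + 64) - 8/9 = -93/(-16)*38 - 8/9 = -93*(-1/16)*38 - 8/9 = (93/16)*38 - 8/9 = 1767/8 - 8/9 = 15839/72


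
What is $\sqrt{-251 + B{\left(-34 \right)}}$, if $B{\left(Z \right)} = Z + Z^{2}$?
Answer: $\sqrt{871} \approx 29.513$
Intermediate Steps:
$\sqrt{-251 + B{\left(-34 \right)}} = \sqrt{-251 - 34 \left(1 - 34\right)} = \sqrt{-251 - -1122} = \sqrt{-251 + 1122} = \sqrt{871}$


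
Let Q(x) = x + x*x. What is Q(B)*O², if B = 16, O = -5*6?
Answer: 244800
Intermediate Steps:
O = -30
Q(x) = x + x²
Q(B)*O² = (16*(1 + 16))*(-30)² = (16*17)*900 = 272*900 = 244800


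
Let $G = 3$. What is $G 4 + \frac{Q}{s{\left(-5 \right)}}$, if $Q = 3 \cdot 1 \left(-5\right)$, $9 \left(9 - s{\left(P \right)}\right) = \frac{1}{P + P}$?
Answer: $\frac{8382}{811} \approx 10.335$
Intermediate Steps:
$s{\left(P \right)} = 9 - \frac{1}{18 P}$ ($s{\left(P \right)} = 9 - \frac{1}{9 \left(P + P\right)} = 9 - \frac{1}{9 \cdot 2 P} = 9 - \frac{\frac{1}{2} \frac{1}{P}}{9} = 9 - \frac{1}{18 P}$)
$Q = -15$ ($Q = 3 \left(-5\right) = -15$)
$G 4 + \frac{Q}{s{\left(-5 \right)}} = 3 \cdot 4 - \frac{15}{9 - \frac{1}{18 \left(-5\right)}} = 12 - \frac{15}{9 - - \frac{1}{90}} = 12 - \frac{15}{9 + \frac{1}{90}} = 12 - \frac{15}{\frac{811}{90}} = 12 - \frac{1350}{811} = \frac{8382}{811}$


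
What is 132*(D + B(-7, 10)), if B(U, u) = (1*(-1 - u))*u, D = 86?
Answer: -3168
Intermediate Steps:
B(U, u) = u*(-1 - u) (B(U, u) = (-1 - u)*u = u*(-1 - u))
132*(D + B(-7, 10)) = 132*(86 - 1*10*(1 + 10)) = 132*(86 - 1*10*11) = 132*(86 - 110) = 132*(-24) = -3168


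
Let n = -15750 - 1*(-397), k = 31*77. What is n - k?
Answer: -17740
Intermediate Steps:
k = 2387
n = -15353 (n = -15750 + 397 = -15353)
n - k = -15353 - 1*2387 = -15353 - 2387 = -17740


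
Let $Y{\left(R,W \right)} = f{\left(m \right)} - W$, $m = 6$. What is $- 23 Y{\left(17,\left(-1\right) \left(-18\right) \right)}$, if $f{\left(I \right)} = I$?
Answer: $276$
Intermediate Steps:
$Y{\left(R,W \right)} = 6 - W$
$- 23 Y{\left(17,\left(-1\right) \left(-18\right) \right)} = - 23 \left(6 - \left(-1\right) \left(-18\right)\right) = - 23 \left(6 - 18\right) = \left(-23\right) \left(-12\right) = 276$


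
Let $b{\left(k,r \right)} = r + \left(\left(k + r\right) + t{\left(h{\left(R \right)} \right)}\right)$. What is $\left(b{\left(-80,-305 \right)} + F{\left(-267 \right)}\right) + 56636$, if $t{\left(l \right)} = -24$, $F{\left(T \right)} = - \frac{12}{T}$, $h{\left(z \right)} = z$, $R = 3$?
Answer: $\frac{4977062}{89} \approx 55922.0$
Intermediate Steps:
$b{\left(k,r \right)} = -24 + k + 2 r$ ($b{\left(k,r \right)} = r - \left(24 - k - r\right) = r + \left(-24 + k + r\right) = -24 + k + 2 r$)
$\left(b{\left(-80,-305 \right)} + F{\left(-267 \right)}\right) + 56636 = \left(\left(-24 - 80 + 2 \left(-305\right)\right) - \frac{12}{-267}\right) + 56636 = \left(\left(-24 - 80 - 610\right) - - \frac{4}{89}\right) + 56636 = \left(-714 + \frac{4}{89}\right) + 56636 = - \frac{63542}{89} + 56636 = \frac{4977062}{89}$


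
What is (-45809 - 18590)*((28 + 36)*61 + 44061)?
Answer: -3088898035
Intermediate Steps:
(-45809 - 18590)*((28 + 36)*61 + 44061) = -64399*(64*61 + 44061) = -64399*(3904 + 44061) = -64399*47965 = -3088898035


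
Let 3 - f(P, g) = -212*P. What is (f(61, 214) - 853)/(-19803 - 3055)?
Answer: -6041/11429 ≈ -0.52857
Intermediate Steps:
f(P, g) = 3 + 212*P (f(P, g) = 3 - (-212)*P = 3 + 212*P)
(f(61, 214) - 853)/(-19803 - 3055) = ((3 + 212*61) - 853)/(-19803 - 3055) = ((3 + 12932) - 853)/(-22858) = (12935 - 853)*(-1/22858) = 12082*(-1/22858) = -6041/11429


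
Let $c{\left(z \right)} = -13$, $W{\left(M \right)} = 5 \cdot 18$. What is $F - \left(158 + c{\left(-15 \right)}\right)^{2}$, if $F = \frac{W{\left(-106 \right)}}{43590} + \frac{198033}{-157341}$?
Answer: $- \frac{1602316204917}{76205491} \approx -21026.0$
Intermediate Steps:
$W{\left(M \right)} = 90$
$F = - \frac{95756642}{76205491}$ ($F = \frac{90}{43590} + \frac{198033}{-157341} = 90 \cdot \frac{1}{43590} + 198033 \left(- \frac{1}{157341}\right) = \frac{3}{1453} - \frac{66011}{52447} = - \frac{95756642}{76205491} \approx -1.2566$)
$F - \left(158 + c{\left(-15 \right)}\right)^{2} = - \frac{95756642}{76205491} - \left(158 - 13\right)^{2} = - \frac{95756642}{76205491} - 145^{2} = - \frac{95756642}{76205491} - 21025 = - \frac{1602316204917}{76205491}$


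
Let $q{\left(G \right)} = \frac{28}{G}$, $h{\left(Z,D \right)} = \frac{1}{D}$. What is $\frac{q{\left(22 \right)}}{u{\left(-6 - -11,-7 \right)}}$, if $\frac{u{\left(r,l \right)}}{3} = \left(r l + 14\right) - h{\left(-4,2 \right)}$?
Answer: $- \frac{28}{1419} \approx -0.019732$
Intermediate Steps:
$u{\left(r,l \right)} = \frac{81}{2} + 3 l r$ ($u{\left(r,l \right)} = 3 \left(\left(r l + 14\right) - \frac{1}{2}\right) = 3 \left(\left(l r + 14\right) - \frac{1}{2}\right) = 3 \left(\left(14 + l r\right) - \frac{1}{2}\right) = 3 \left(\frac{27}{2} + l r\right) = \frac{81}{2} + 3 l r$)
$\frac{q{\left(22 \right)}}{u{\left(-6 - -11,-7 \right)}} = \frac{28 \cdot \frac{1}{22}}{\frac{81}{2} + 3 \left(-7\right) \left(-6 - -11\right)} = \frac{28 \cdot \frac{1}{22}}{\frac{81}{2} + 3 \left(-7\right) \left(-6 + 11\right)} = \frac{14}{11 \left(\frac{81}{2} + 3 \left(-7\right) 5\right)} = \frac{14}{11 \left(\frac{81}{2} - 105\right)} = \frac{14}{11 \left(- \frac{129}{2}\right)} = \frac{14}{11} \left(- \frac{2}{129}\right) = - \frac{28}{1419}$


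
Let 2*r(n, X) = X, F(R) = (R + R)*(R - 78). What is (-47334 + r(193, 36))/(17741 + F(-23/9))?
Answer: -3832596/1470371 ≈ -2.6066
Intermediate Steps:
F(R) = 2*R*(-78 + R) (F(R) = (2*R)*(-78 + R) = 2*R*(-78 + R))
r(n, X) = X/2
(-47334 + r(193, 36))/(17741 + F(-23/9)) = (-47334 + (1/2)*36)/(17741 + 2*(-23/9)*(-78 - 23/9)) = (-47334 + 18)/(17741 + 2*(-23*1/9)*(-78 - 23*1/9)) = -47316/(17741 + 2*(-23/9)*(-78 - 23/9)) = -47316/(17741 + 2*(-23/9)*(-725/9)) = -47316/(17741 + 33350/81) = -47316/1470371/81 = -47316*81/1470371 = -3832596/1470371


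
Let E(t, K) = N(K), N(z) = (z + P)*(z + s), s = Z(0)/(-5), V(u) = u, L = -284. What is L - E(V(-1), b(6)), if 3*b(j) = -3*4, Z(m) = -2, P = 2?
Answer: -1456/5 ≈ -291.20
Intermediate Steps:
s = ⅖ (s = -2/(-5) = -2*(-⅕) = ⅖ ≈ 0.40000)
b(j) = -4 (b(j) = (-3*4)/3 = (⅓)*(-12) = -4)
N(z) = (2 + z)*(⅖ + z) (N(z) = (z + 2)*(z + ⅖) = (2 + z)*(⅖ + z))
E(t, K) = ⅘ + K² + 12*K/5
L - E(V(-1), b(6)) = -284 - (⅘ + (-4)² + (12/5)*(-4)) = -284 - (⅘ + 16 - 48/5) = -284 - 1*36/5 = -284 - 36/5 = -1456/5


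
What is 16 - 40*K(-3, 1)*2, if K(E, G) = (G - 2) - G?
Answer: 176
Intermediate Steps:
K(E, G) = -2 (K(E, G) = (-2 + G) - G = -2)
16 - 40*K(-3, 1)*2 = 16 - (-80)*2 = 16 - 40*(-4) = 16 + 160 = 176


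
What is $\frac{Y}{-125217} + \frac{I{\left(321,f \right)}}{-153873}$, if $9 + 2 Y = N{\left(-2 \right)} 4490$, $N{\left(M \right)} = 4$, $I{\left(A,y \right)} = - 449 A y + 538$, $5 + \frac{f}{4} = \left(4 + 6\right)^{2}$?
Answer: $\frac{1523680871885}{4281670098} \approx 355.86$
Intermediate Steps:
$f = 380$ ($f = -20 + 4 \left(4 + 6\right)^{2} = -20 + 4 \cdot 10^{2} = -20 + 4 \cdot 100 = -20 + 400 = 380$)
$I{\left(A,y \right)} = 538 - 449 A y$ ($I{\left(A,y \right)} = - 449 A y + 538 = 538 - 449 A y$)
$Y = \frac{17951}{2}$ ($Y = - \frac{9}{2} + \frac{4 \cdot 4490}{2} = - \frac{9}{2} + \frac{1}{2} \cdot 17960 = - \frac{9}{2} + 8980 = \frac{17951}{2} \approx 8975.5$)
$\frac{Y}{-125217} + \frac{I{\left(321,f \right)}}{-153873} = \frac{17951}{2 \left(-125217\right)} + \frac{538 - 144129 \cdot 380}{-153873} = \frac{17951}{2} \left(- \frac{1}{125217}\right) + \left(538 - 54769020\right) \left(- \frac{1}{153873}\right) = - \frac{17951}{250434} - - \frac{54768482}{153873} = - \frac{17951}{250434} + \frac{54768482}{153873} = \frac{1523680871885}{4281670098}$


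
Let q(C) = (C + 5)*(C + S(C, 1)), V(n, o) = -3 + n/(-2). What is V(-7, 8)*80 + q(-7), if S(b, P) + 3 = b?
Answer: 74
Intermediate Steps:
S(b, P) = -3 + b
V(n, o) = -3 - n/2 (V(n, o) = -3 + n*(-½) = -3 - n/2)
q(C) = (-3 + 2*C)*(5 + C) (q(C) = (C + 5)*(C + (-3 + C)) = (5 + C)*(-3 + 2*C) = (-3 + 2*C)*(5 + C))
V(-7, 8)*80 + q(-7) = (-3 - ½*(-7))*80 + (-15 + 2*(-7)² + 7*(-7)) = (-3 + 7/2)*80 + (-15 + 2*49 - 49) = (½)*80 + (-15 + 98 - 49) = 40 + 34 = 74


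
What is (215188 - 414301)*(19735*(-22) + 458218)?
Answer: -4788269424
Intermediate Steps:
(215188 - 414301)*(19735*(-22) + 458218) = -199113*(-434170 + 458218) = -199113*24048 = -4788269424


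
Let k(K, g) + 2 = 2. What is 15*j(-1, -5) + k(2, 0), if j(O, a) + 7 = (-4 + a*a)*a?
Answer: -1680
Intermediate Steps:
k(K, g) = 0 (k(K, g) = -2 + 2 = 0)
j(O, a) = -7 + a*(-4 + a²) (j(O, a) = -7 + (-4 + a*a)*a = -7 + (-4 + a²)*a = -7 + a*(-4 + a²))
15*j(-1, -5) + k(2, 0) = 15*(-7 + (-5)³ - 4*(-5)) + 0 = 15*(-7 - 125 + 20) + 0 = 15*(-112) + 0 = -1680 + 0 = -1680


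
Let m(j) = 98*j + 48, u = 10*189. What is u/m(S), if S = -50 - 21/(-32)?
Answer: -30240/76603 ≈ -0.39476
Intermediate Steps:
S = -1579/32 (S = -50 - 21*(-1/32) = -50 + 21/32 = -1579/32 ≈ -49.344)
u = 1890
m(j) = 48 + 98*j
u/m(S) = 1890/(48 + 98*(-1579/32)) = 1890/(48 - 77371/16) = 1890/(-76603/16) = 1890*(-16/76603) = -30240/76603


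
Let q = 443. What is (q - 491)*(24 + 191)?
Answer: -10320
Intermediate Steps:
(q - 491)*(24 + 191) = (443 - 491)*(24 + 191) = -48*215 = -10320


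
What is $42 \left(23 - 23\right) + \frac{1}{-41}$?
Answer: $- \frac{1}{41} \approx -0.02439$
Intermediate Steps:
$42 \left(23 - 23\right) + \frac{1}{-41} = 42 \cdot 0 - \frac{1}{41} = 0 - \frac{1}{41} = - \frac{1}{41}$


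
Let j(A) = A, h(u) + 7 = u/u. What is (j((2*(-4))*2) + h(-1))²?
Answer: 484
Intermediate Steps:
h(u) = -6 (h(u) = -7 + u/u = -7 + 1 = -6)
(j((2*(-4))*2) + h(-1))² = ((2*(-4))*2 - 6)² = (-8*2 - 6)² = (-16 - 6)² = (-22)² = 484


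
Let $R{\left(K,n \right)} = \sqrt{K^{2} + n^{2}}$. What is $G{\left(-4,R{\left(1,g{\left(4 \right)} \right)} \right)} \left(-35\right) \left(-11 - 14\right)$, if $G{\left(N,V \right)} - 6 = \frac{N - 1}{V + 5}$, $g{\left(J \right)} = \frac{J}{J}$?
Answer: $\frac{98875}{23} + \frac{4375 \sqrt{2}}{23} \approx 4567.9$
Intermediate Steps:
$g{\left(J \right)} = 1$
$G{\left(N,V \right)} = 6 + \frac{-1 + N}{5 + V}$ ($G{\left(N,V \right)} = 6 + \frac{N - 1}{V + 5} = 6 + \frac{-1 + N}{5 + V}$)
$G{\left(-4,R{\left(1,g{\left(4 \right)} \right)} \right)} \left(-35\right) \left(-11 - 14\right) = \frac{29 - 4 + 6 \sqrt{1^{2} + 1^{2}}}{5 + \sqrt{1^{2} + 1^{2}}} \left(-35\right) \left(-11 - 14\right) = \frac{29 - 4 + 6 \sqrt{1 + 1}}{5 + \sqrt{1 + 1}} \left(-35\right) \left(-25\right) = \frac{29 - 4 + 6 \sqrt{2}}{5 + \sqrt{2}} \left(-35\right) \left(-25\right) = \frac{25 + 6 \sqrt{2}}{5 + \sqrt{2}} \left(-35\right) \left(-25\right) = - \frac{35 \left(25 + 6 \sqrt{2}\right)}{5 + \sqrt{2}} \left(-25\right) = \frac{875 \left(25 + 6 \sqrt{2}\right)}{5 + \sqrt{2}}$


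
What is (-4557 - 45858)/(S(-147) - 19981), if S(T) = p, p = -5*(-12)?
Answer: 50415/19921 ≈ 2.5307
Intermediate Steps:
p = 60
S(T) = 60
(-4557 - 45858)/(S(-147) - 19981) = (-4557 - 45858)/(60 - 19981) = -50415/(-19921) = -50415*(-1/19921) = 50415/19921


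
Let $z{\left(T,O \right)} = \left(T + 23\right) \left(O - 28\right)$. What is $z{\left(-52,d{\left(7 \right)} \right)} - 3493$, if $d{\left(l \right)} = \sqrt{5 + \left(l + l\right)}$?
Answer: $-2681 - 29 \sqrt{19} \approx -2807.4$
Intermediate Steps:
$d{\left(l \right)} = \sqrt{5 + 2 l}$
$z{\left(T,O \right)} = \left(-28 + O\right) \left(23 + T\right)$ ($z{\left(T,O \right)} = \left(23 + T\right) \left(-28 + O\right) = \left(-28 + O\right) \left(23 + T\right)$)
$z{\left(-52,d{\left(7 \right)} \right)} - 3493 = \left(-644 - -1456 + 23 \sqrt{5 + 2 \cdot 7} + \sqrt{5 + 2 \cdot 7} \left(-52\right)\right) - 3493 = \left(-644 + 1456 + 23 \sqrt{5 + 14} + \sqrt{5 + 14} \left(-52\right)\right) - 3493 = \left(-644 + 1456 + 23 \sqrt{19} + \sqrt{19} \left(-52\right)\right) - 3493 = \left(-644 + 1456 + 23 \sqrt{19} - 52 \sqrt{19}\right) - 3493 = \left(812 - 29 \sqrt{19}\right) - 3493 = -2681 - 29 \sqrt{19}$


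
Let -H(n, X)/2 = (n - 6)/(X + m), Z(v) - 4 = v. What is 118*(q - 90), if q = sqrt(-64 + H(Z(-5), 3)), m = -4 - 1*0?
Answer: -10620 + 118*I*sqrt(78) ≈ -10620.0 + 1042.1*I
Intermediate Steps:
Z(v) = 4 + v
m = -4 (m = -4 + 0 = -4)
H(n, X) = -2*(-6 + n)/(-4 + X) (H(n, X) = -2*(n - 6)/(X - 4) = -2*(-6 + n)/(-4 + X))
q = I*sqrt(78) (q = sqrt(-64 + 2*(6 - (4 - 5))/(-4 + 3)) = sqrt(-64 + 2*(6 - 1*(-1))/(-1)) = sqrt(-64 + 2*(-1)*(6 + 1)) = sqrt(-64 + 2*(-1)*7) = sqrt(-64 - 14) = sqrt(-78) = I*sqrt(78) ≈ 8.8318*I)
118*(q - 90) = 118*(I*sqrt(78) - 90) = 118*(-90 + I*sqrt(78)) = -10620 + 118*I*sqrt(78)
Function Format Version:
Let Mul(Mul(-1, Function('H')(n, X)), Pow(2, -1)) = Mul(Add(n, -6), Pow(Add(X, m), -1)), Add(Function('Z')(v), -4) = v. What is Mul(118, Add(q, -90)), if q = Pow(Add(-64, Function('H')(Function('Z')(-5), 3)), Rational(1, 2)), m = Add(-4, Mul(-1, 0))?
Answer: Add(-10620, Mul(118, I, Pow(78, Rational(1, 2)))) ≈ Add(-10620., Mul(1042.1, I))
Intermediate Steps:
Function('Z')(v) = Add(4, v)
m = -4 (m = Add(-4, 0) = -4)
Function('H')(n, X) = Mul(-2, Pow(Add(-4, X), -1), Add(-6, n)) (Function('H')(n, X) = Mul(-2, Mul(Add(n, -6), Pow(Add(X, -4), -1))) = Mul(-2, Mul(Add(-6, n), Pow(Add(-4, X), -1))) = Mul(-2, Mul(Pow(Add(-4, X), -1), Add(-6, n))) = Mul(-2, Pow(Add(-4, X), -1), Add(-6, n)))
q = Mul(I, Pow(78, Rational(1, 2))) (q = Pow(Add(-64, Mul(2, Pow(Add(-4, 3), -1), Add(6, Mul(-1, Add(4, -5))))), Rational(1, 2)) = Pow(Add(-64, Mul(2, Pow(-1, -1), Add(6, Mul(-1, -1)))), Rational(1, 2)) = Pow(Add(-64, Mul(2, -1, Add(6, 1))), Rational(1, 2)) = Pow(Add(-64, Mul(2, -1, 7)), Rational(1, 2)) = Pow(Add(-64, -14), Rational(1, 2)) = Pow(-78, Rational(1, 2)) = Mul(I, Pow(78, Rational(1, 2))) ≈ Mul(8.8318, I))
Mul(118, Add(q, -90)) = Mul(118, Add(Mul(I, Pow(78, Rational(1, 2))), -90)) = Mul(118, Add(-90, Mul(I, Pow(78, Rational(1, 2))))) = Add(-10620, Mul(118, I, Pow(78, Rational(1, 2))))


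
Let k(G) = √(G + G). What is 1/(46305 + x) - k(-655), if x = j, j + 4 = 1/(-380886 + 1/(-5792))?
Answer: 2206091713/102144252397821 - I*√1310 ≈ 2.1598e-5 - 36.194*I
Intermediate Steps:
j = -8824372644/2206091713 (j = -4 + 1/(-380886 + 1/(-5792)) = -4 + 1/(-380886 - 1/5792) = -4 + 1/(-2206091713/5792) = -4 - 5792/2206091713 = -8824372644/2206091713 ≈ -4.0000)
k(G) = √2*√G (k(G) = √(2*G) = √2*√G)
x = -8824372644/2206091713 ≈ -4.0000
1/(46305 + x) - k(-655) = 1/(46305 - 8824372644/2206091713) - √2*√(-655) = 1/(102144252397821/2206091713) - √2*I*√655 = 2206091713/102144252397821 - I*√1310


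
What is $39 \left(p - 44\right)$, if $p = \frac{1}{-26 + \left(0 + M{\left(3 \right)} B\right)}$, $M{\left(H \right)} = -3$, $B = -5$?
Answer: $- \frac{18915}{11} \approx -1719.5$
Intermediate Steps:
$p = - \frac{1}{11}$ ($p = \frac{1}{-26 + \left(0 - -15\right)} = \frac{1}{-26 + \left(0 + 15\right)} = \frac{1}{-26 + 15} = \frac{1}{-11} = - \frac{1}{11} \approx -0.090909$)
$39 \left(p - 44\right) = 39 \left(- \frac{1}{11} - 44\right) = 39 \left(- \frac{485}{11}\right) = - \frac{18915}{11}$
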